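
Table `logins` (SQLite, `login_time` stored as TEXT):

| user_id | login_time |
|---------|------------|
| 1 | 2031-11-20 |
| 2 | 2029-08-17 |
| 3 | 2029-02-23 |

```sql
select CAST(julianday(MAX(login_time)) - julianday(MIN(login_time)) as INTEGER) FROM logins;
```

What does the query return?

MIN = 2029-02-23, MAX = 2031-11-20.
5 days remain in February 2029 after the 23rd (28 − 23).
Full months from March 2029 through October 2031 contribute their day counts.
Then 20 days into November 2031.
Total: 5 + 31 + 30 + 31 + 30 + 31 + 31 + 30 + 31 + 30 + 31 + 31 + 28 + 31 + 30 + 31 + 30 + 31 + 31 + 30 + 31 + 30 + 31 + 31 + 28 + 31 + 30 + 31 + 30 + 31 + 31 + 30 + 31 + 20 = 1000.

1000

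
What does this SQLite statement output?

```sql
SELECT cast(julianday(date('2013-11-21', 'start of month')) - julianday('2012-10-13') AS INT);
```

`start of month` rewinds 2013-11-21 to 2013-11-01.
18 days remain in October 2012 after the 13th (31 − 13).
Full months from November 2012 through October 2013 contribute their day counts.
Then 1 day into November 2013.
Total: 18 + 30 + 31 + 31 + 28 + 31 + 30 + 31 + 30 + 31 + 31 + 30 + 31 + 1 = 384.

384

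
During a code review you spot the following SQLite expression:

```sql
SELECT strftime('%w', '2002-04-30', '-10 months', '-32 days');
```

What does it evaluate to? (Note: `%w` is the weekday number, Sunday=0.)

First apply '-10 months', '-32 days': 2002-04-30 → 2001-05-29.
2001-05-29 is a Tuesday; with Sunday=0 that is 2.

2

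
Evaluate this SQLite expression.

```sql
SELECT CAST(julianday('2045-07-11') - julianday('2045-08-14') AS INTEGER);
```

-34

20 days remain in July 2045 after the 11th (31 − 11).
Then 14 days into August 2045.
Total: 20 + 14 = 34.
The subtraction is earlier − later, so the result is −34 → -34.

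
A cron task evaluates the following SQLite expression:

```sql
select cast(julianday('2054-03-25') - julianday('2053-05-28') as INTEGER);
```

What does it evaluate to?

301

3 days remain in May 2053 after the 28th (31 − 28).
Full months from June 2053 through February 2054 contribute their day counts.
Then 25 days into March 2054.
Total: 3 + 30 + 31 + 31 + 30 + 31 + 30 + 31 + 31 + 28 + 25 = 301.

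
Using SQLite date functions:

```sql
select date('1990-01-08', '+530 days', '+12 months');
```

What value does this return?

Applying '+530 days' to 1990-01-08: counting 530 days forward gives 1991-06-22.
Adding +12 months to 1991-06-22 gives 1992-06-22.

1992-06-22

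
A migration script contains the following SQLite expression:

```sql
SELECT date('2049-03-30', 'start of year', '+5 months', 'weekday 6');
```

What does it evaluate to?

2049-06-05

`start of year` rewinds 2049-03-30 to 2049-01-01.
Adding +5 months to 2049-01-01 gives 2049-06-01.
`weekday 6` advances to the next Saturday; 2049-06-01 is a Tuesday, so it moves forward to 2049-06-05.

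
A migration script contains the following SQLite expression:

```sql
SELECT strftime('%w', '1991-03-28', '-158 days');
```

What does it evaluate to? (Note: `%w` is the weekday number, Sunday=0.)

First apply '-158 days': 1991-03-28 → 1990-10-21.
1990-10-21 is a Sunday; with Sunday=0 that is 0.

0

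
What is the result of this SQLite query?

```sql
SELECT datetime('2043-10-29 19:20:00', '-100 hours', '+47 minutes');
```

-100 hours from 2043-10-29 19:20:00 is 2043-10-25 15:20:00 (crosses midnight).
+47 minutes from 2043-10-25 15:20:00 is 2043-10-25 16:07:00.

2043-10-25 16:07:00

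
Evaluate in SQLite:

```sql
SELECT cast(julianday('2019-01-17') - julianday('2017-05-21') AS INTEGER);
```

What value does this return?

10 days remain in May 2017 after the 21st (31 − 21).
Full months from June 2017 through December 2018 contribute their day counts.
Then 17 days into January 2019.
Total: 10 + 30 + 31 + 31 + 30 + 31 + 30 + 31 + 31 + 28 + 31 + 30 + 31 + 30 + 31 + 31 + 30 + 31 + 30 + 31 + 17 = 606.

606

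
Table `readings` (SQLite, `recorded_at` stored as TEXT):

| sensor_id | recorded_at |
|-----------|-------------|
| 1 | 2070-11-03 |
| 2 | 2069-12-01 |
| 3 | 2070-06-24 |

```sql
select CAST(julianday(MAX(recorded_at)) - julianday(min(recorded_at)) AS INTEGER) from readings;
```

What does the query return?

337

MIN = 2069-12-01, MAX = 2070-11-03.
30 days remain in December 2069 after the 1st (31 − 1).
Full months from January 2070 through October 2070 contribute their day counts.
Then 3 days into November 2070.
Total: 30 + 31 + 28 + 31 + 30 + 31 + 30 + 31 + 31 + 30 + 31 + 3 = 337.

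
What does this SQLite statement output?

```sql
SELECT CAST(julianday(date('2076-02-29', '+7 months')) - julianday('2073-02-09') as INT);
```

Adding +7 months to 2076-02-29 gives 2076-09-29.
19 days remain in February 2073 after the 9th (28 − 9).
Full months from March 2073 through August 2076 contribute their day counts.
Then 29 days into September 2076.
Total: 19 + 31 + 30 + 31 + 30 + 31 + 31 + 30 + 31 + 30 + 31 + 31 + 28 + 31 + 30 + 31 + 30 + 31 + 31 + 30 + 31 + 30 + 31 + 31 + 28 + 31 + 30 + 31 + 30 + 31 + 31 + 30 + 31 + 30 + 31 + 31 + 29 + 31 + 30 + 31 + 30 + 31 + 31 + 29 = 1328.

1328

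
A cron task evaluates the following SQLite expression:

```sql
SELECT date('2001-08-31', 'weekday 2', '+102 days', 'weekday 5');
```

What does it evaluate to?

`weekday 2` advances to the next Tuesday; 2001-08-31 is a Friday, so it moves forward to 2001-09-04.
Applying '+102 days' to 2001-09-04: counting 102 days forward gives 2001-12-15.
`weekday 5` advances to the next Friday; 2001-12-15 is a Saturday, so it moves forward to 2001-12-21.

2001-12-21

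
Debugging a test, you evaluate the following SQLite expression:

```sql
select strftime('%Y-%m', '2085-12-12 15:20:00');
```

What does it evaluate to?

`%Y-%m` extracts the year-month: 2085-12.

2085-12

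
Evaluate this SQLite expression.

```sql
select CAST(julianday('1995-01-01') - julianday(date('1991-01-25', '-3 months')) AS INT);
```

Adding -3 months to 1991-01-25 gives 1990-10-25.
6 days remain in October 1990 after the 25th (31 − 25).
Full months from November 1990 through December 1994 contribute their day counts.
Then 1 day into January 1995.
Total: 6 + 30 + 31 + 31 + 28 + 31 + 30 + 31 + 30 + 31 + 31 + 30 + 31 + 30 + 31 + 31 + 29 + 31 + 30 + 31 + 30 + 31 + 31 + 30 + 31 + 30 + 31 + 31 + 28 + 31 + 30 + 31 + 30 + 31 + 31 + 30 + 31 + 30 + 31 + 31 + 28 + 31 + 30 + 31 + 30 + 31 + 31 + 30 + 31 + 30 + 31 + 1 = 1529.

1529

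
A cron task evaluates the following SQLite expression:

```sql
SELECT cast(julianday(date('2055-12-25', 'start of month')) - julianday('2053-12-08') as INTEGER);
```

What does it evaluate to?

723

`start of month` rewinds 2055-12-25 to 2055-12-01.
23 days remain in December 2053 after the 8th (31 − 8).
Full months from January 2054 through November 2055 contribute their day counts.
Then 1 day into December 2055.
Total: 23 + 31 + 28 + 31 + 30 + 31 + 30 + 31 + 31 + 30 + 31 + 30 + 31 + 31 + 28 + 31 + 30 + 31 + 30 + 31 + 31 + 30 + 31 + 30 + 1 = 723.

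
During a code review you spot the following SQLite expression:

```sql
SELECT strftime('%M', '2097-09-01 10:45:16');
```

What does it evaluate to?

`%M` extracts the 2-digit minute: 45.

45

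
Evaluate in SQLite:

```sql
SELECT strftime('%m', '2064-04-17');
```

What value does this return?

`%m` extracts the 2-digit month (01-12): 04.

04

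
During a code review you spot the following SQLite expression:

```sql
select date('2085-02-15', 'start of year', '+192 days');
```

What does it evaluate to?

2085-07-12

`start of year` rewinds 2085-02-15 to 2085-01-01.
Applying '+192 days' to 2085-01-01: counting 192 days forward gives 2085-07-12.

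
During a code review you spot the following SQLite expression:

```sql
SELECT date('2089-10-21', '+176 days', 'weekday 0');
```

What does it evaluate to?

2090-04-16

Applying '+176 days' to 2089-10-21: counting 176 days forward gives 2090-04-15.
`weekday 0` advances to the next Sunday; 2090-04-15 is a Saturday, so it moves forward to 2090-04-16.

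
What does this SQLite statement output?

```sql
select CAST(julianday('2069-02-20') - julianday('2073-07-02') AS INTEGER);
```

8 days remain in February 2069 after the 20th (28 − 20).
Full months from March 2069 through June 2073 contribute their day counts.
Then 2 days into July 2073.
Total: 8 + 31 + 30 + 31 + 30 + 31 + 31 + 30 + 31 + 30 + 31 + 31 + 28 + 31 + 30 + 31 + 30 + 31 + 31 + 30 + 31 + 30 + 31 + 31 + 28 + 31 + 30 + 31 + 30 + 31 + 31 + 30 + 31 + 30 + 31 + 31 + 29 + 31 + 30 + 31 + 30 + 31 + 31 + 30 + 31 + 30 + 31 + 31 + 28 + 31 + 30 + 31 + 30 + 2 = 1593.
The subtraction is earlier − later, so the result is −1593 → -1593.

-1593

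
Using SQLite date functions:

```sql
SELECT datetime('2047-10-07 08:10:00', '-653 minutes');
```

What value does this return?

653 minutes = 10h 53m; -653 minutes from 2047-10-07 08:10:00 is 2047-10-06 21:17:00 (crosses midnight).

2047-10-06 21:17:00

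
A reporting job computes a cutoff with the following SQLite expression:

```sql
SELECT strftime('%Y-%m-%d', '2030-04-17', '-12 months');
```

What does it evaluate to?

2029-04-17

First apply '-12 months': 2030-04-17 → 2029-04-17.
`%Y-%m-%d` extracts the ISO date: 2029-04-17.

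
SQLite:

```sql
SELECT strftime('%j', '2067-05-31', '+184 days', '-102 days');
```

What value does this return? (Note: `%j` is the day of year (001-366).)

233

First apply '+184 days', '-102 days': 2067-05-31 → 2067-08-21.
Day-of-year for 2067-08-21: days since 2067-01-01 inclusive = 233, zero-padded to 233.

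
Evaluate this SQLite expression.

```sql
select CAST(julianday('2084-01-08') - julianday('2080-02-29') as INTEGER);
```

1409

0 days remain in February 2080 after the 29th (29 − 29).
Full months from March 2080 through December 2083 contribute their day counts.
Then 8 days into January 2084.
Total: 0 + 31 + 30 + 31 + 30 + 31 + 31 + 30 + 31 + 30 + 31 + 31 + 28 + 31 + 30 + 31 + 30 + 31 + 31 + 30 + 31 + 30 + 31 + 31 + 28 + 31 + 30 + 31 + 30 + 31 + 31 + 30 + 31 + 30 + 31 + 31 + 28 + 31 + 30 + 31 + 30 + 31 + 31 + 30 + 31 + 30 + 31 + 8 = 1409.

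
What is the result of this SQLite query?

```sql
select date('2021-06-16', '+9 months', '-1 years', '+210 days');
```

Adding +9 months to 2021-06-16 gives 2022-03-16.
Adding -1 year to 2022-03-16 gives 2021-03-16.
Applying '+210 days' to 2021-03-16: counting 210 days forward gives 2021-10-12.

2021-10-12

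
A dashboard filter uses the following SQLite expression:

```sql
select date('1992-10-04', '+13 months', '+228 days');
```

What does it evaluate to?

Adding +13 months to 1992-10-04 gives 1993-11-04.
Applying '+228 days' to 1993-11-04: counting 228 days forward gives 1994-06-20.

1994-06-20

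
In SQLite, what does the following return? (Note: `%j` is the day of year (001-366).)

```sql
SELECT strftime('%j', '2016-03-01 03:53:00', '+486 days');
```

First apply '+486 days': 2016-03-01 03:53:00 → 2017-06-30 03:53:00.
Day-of-year for 2017-06-30: days since 2017-01-01 inclusive = 181, zero-padded to 181.

181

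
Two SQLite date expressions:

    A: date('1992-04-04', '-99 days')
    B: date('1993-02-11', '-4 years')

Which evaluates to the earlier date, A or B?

A = 1991-12-27.
B = 1989-02-11.
B is earlier.

B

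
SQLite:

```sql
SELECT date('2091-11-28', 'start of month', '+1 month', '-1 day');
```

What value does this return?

2091-11-30

`start of month` rewinds 2091-11-28 to 2091-11-01.
Adding +1 month to 2091-11-01 gives 2091-12-01.
Going back 1 day from 2091-12-01 reaches 2091-11-30 (last day of November, 30 days).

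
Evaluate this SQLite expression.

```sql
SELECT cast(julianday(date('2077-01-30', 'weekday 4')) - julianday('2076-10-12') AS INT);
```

115

`weekday 4` advances to the next Thursday; 2077-01-30 is a Saturday, so it moves forward to 2077-02-04.
19 days remain in October 2076 after the 12th (31 − 12).
November 2076: 30 days.
December 2076: 31 days.
January 2077: 31 days.
Then 4 days into February 2077.
Total: 19 + 30 + 31 + 31 + 4 = 115.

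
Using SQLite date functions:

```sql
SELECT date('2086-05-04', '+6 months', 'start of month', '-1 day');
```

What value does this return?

Adding +6 months to 2086-05-04 gives 2086-11-04.
`start of month` rewinds 2086-11-04 to 2086-11-01.
Going back 1 day from 2086-11-01 reaches 2086-10-31 (last day of October, 31 days).

2086-10-31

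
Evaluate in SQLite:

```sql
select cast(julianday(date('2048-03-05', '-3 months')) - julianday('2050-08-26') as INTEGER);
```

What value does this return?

Adding -3 months to 2048-03-05 gives 2047-12-05.
26 days remain in December 2047 after the 5th (31 − 5).
Full months from January 2048 through July 2050 contribute their day counts.
Then 26 days into August 2050.
Total: 26 + 31 + 29 + 31 + 30 + 31 + 30 + 31 + 31 + 30 + 31 + 30 + 31 + 31 + 28 + 31 + 30 + 31 + 30 + 31 + 31 + 30 + 31 + 30 + 31 + 31 + 28 + 31 + 30 + 31 + 30 + 31 + 26 = 995.
The subtraction is earlier − later, so the result is −995 → -995.

-995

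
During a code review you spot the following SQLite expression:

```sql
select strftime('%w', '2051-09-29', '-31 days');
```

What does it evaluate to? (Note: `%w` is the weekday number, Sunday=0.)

2

First apply '-31 days': 2051-09-29 → 2051-08-29.
2051-08-29 is a Tuesday; with Sunday=0 that is 2.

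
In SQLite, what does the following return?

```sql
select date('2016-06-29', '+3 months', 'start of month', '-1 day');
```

Adding +3 months to 2016-06-29 gives 2016-09-29.
`start of month` rewinds 2016-09-29 to 2016-09-01.
Going back 1 day from 2016-09-01 reaches 2016-08-31 (last day of August, 31 days).

2016-08-31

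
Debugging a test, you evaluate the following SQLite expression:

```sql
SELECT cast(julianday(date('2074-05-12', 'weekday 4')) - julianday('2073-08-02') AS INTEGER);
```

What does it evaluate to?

288

`weekday 4` advances to the next Thursday; 2074-05-12 is a Saturday, so it moves forward to 2074-05-17.
29 days remain in August 2073 after the 2nd (31 − 2).
Full months from September 2073 through April 2074 contribute their day counts.
Then 17 days into May 2074.
Total: 29 + 30 + 31 + 30 + 31 + 31 + 28 + 31 + 30 + 17 = 288.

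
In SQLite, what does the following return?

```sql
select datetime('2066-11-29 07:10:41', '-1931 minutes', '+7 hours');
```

2066-11-28 05:59:41

1931 minutes = 32h 11m; -1931 minutes from 2066-11-29 07:10:41 is 2066-11-27 22:59:41 (crosses midnight).
+7 hours from 2066-11-27 22:59:41 is 2066-11-28 05:59:41 (crosses midnight).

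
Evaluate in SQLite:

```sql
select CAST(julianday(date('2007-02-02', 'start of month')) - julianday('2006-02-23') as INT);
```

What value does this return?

343

`start of month` rewinds 2007-02-02 to 2007-02-01.
5 days remain in February 2006 after the 23rd (28 − 23).
Full months from March 2006 through January 2007 contribute their day counts.
Then 1 day into February 2007.
Total: 5 + 31 + 30 + 31 + 30 + 31 + 31 + 30 + 31 + 30 + 31 + 31 + 1 = 343.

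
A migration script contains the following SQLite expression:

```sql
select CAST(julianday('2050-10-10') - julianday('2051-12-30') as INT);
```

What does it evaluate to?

-446

21 days remain in October 2050 after the 10th (31 − 10).
Full months from November 2050 through November 2051 contribute their day counts.
Then 30 days into December 2051.
Total: 21 + 30 + 31 + 31 + 28 + 31 + 30 + 31 + 30 + 31 + 31 + 30 + 31 + 30 + 30 = 446.
The subtraction is earlier − later, so the result is −446 → -446.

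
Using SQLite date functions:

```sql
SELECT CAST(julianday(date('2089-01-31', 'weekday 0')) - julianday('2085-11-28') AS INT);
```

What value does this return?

`weekday 0` advances to the next Sunday; 2089-01-31 is a Monday, so it moves forward to 2089-02-06.
2 days remain in November 2085 after the 28th (30 − 28).
Full months from December 2085 through January 2089 contribute their day counts.
Then 6 days into February 2089.
Total: 2 + 31 + 31 + 28 + 31 + 30 + 31 + 30 + 31 + 31 + 30 + 31 + 30 + 31 + 31 + 28 + 31 + 30 + 31 + 30 + 31 + 31 + 30 + 31 + 30 + 31 + 31 + 29 + 31 + 30 + 31 + 30 + 31 + 31 + 30 + 31 + 30 + 31 + 31 + 6 = 1166.

1166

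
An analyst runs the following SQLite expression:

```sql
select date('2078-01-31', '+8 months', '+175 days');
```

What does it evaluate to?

Adding +8 months to 2078-01-31 targets 2078-09-31. September 2078 has only 30 days, so SQLite normalizes the 1-day overflow forward to 2078-10-01.
Applying '+175 days' to 2078-10-01: counting 175 days forward gives 2079-03-25.

2079-03-25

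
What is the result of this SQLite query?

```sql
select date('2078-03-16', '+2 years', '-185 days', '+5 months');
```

2080-02-13

Adding +2 years to 2078-03-16 gives 2080-03-16.
Applying '-185 days' to 2080-03-16: counting 185 days back gives 2079-09-13.
Adding +5 months to 2079-09-13 gives 2080-02-13.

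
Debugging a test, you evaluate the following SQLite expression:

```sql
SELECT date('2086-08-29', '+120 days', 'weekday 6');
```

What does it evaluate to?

2086-12-28

Applying '+120 days' to 2086-08-29: counting 120 days forward gives 2086-12-27.
`weekday 6` advances to the next Saturday; 2086-12-27 is a Friday, so it moves forward to 2086-12-28.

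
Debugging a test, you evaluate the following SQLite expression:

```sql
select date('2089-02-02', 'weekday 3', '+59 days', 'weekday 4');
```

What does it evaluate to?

2089-04-07

`weekday 3` advances to the next Wednesday; 2089-02-02 is already a Wednesday, so it stays at 2089-02-02.
Applying '+59 days' to 2089-02-02: counting 59 days forward gives 2089-04-02.
`weekday 4` advances to the next Thursday; 2089-04-02 is a Saturday, so it moves forward to 2089-04-07.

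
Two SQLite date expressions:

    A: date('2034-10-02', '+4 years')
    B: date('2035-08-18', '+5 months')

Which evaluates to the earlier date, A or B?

A = 2038-10-02.
B = 2036-01-18.
B is earlier.

B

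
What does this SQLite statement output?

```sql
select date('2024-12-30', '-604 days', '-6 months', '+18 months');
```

2024-05-06

Applying '-604 days' to 2024-12-30: counting 604 days back gives 2023-05-06.
Adding -6 months to 2023-05-06 gives 2022-11-06.
Adding +18 months to 2022-11-06 gives 2024-05-06.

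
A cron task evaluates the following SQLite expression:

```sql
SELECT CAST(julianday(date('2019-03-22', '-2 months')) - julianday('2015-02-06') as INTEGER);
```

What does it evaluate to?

Adding -2 months to 2019-03-22 gives 2019-01-22.
22 days remain in February 2015 after the 6th (28 − 6).
Full months from March 2015 through December 2018 contribute their day counts.
Then 22 days into January 2019.
Total: 22 + 31 + 30 + 31 + 30 + 31 + 31 + 30 + 31 + 30 + 31 + 31 + 29 + 31 + 30 + 31 + 30 + 31 + 31 + 30 + 31 + 30 + 31 + 31 + 28 + 31 + 30 + 31 + 30 + 31 + 31 + 30 + 31 + 30 + 31 + 31 + 28 + 31 + 30 + 31 + 30 + 31 + 31 + 30 + 31 + 30 + 31 + 22 = 1446.

1446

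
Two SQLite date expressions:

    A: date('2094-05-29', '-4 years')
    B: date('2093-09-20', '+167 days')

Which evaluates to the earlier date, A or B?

A = 2090-05-29.
B = 2094-03-06.
A is earlier.

A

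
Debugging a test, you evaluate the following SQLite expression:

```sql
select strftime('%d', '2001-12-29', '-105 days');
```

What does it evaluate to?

15

First apply '-105 days': 2001-12-29 → 2001-09-15.
`%d` extracts the 2-digit day of month: 15.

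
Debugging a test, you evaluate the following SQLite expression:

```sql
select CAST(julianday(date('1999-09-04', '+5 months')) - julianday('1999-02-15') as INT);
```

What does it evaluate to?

Adding +5 months to 1999-09-04 gives 2000-02-04.
13 days remain in February 1999 after the 15th (28 − 15).
Full months from March 1999 through January 2000 contribute their day counts.
Then 4 days into February 2000.
Total: 13 + 31 + 30 + 31 + 30 + 31 + 31 + 30 + 31 + 30 + 31 + 31 + 4 = 354.

354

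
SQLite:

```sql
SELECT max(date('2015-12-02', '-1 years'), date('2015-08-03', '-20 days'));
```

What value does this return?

date('2015-12-02', '-1 years') → 2014-12-02.
date('2015-08-03', '-20 days') → 2015-07-14.
Later of the two is 2015-07-14.

2015-07-14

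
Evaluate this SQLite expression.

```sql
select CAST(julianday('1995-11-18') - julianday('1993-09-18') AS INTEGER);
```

12 days remain in September 1993 after the 18th (30 − 18).
Full months from October 1993 through October 1995 contribute their day counts.
Then 18 days into November 1995.
Total: 12 + 31 + 30 + 31 + 31 + 28 + 31 + 30 + 31 + 30 + 31 + 31 + 30 + 31 + 30 + 31 + 31 + 28 + 31 + 30 + 31 + 30 + 31 + 31 + 30 + 31 + 18 = 791.

791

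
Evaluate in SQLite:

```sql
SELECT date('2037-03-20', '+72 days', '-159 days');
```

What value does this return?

2036-12-23

Applying '+72 days' to 2037-03-20: counting 72 days forward gives 2037-05-31.
Applying '-159 days' to 2037-05-31: counting 159 days back gives 2036-12-23.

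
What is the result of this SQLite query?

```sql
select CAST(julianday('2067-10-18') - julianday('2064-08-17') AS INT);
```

1157

14 days remain in August 2064 after the 17th (31 − 17).
Full months from September 2064 through September 2067 contribute their day counts.
Then 18 days into October 2067.
Total: 14 + 30 + 31 + 30 + 31 + 31 + 28 + 31 + 30 + 31 + 30 + 31 + 31 + 30 + 31 + 30 + 31 + 31 + 28 + 31 + 30 + 31 + 30 + 31 + 31 + 30 + 31 + 30 + 31 + 31 + 28 + 31 + 30 + 31 + 30 + 31 + 31 + 30 + 18 = 1157.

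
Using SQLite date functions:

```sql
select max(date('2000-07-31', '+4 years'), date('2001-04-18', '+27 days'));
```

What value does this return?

2004-07-31

date('2000-07-31', '+4 years') → 2004-07-31.
date('2001-04-18', '+27 days') → 2001-05-15.
Later of the two is 2004-07-31.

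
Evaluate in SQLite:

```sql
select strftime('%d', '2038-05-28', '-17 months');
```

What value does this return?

28

First apply '-17 months': 2038-05-28 → 2036-12-28.
`%d` extracts the 2-digit day of month: 28.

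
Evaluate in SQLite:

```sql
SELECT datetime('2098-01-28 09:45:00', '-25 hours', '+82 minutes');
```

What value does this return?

-25 hours from 2098-01-28 09:45:00 is 2098-01-27 08:45:00 (crosses midnight).
82 minutes = 1h 22m; +82 minutes from 2098-01-27 08:45:00 is 2098-01-27 10:07:00.

2098-01-27 10:07:00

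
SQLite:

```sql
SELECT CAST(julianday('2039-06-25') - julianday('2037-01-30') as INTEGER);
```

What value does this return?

876

1 day remains in January 2037 after the 30th (31 − 30).
Full months from February 2037 through May 2039 contribute their day counts.
Then 25 days into June 2039.
Total: 1 + 28 + 31 + 30 + 31 + 30 + 31 + 31 + 30 + 31 + 30 + 31 + 31 + 28 + 31 + 30 + 31 + 30 + 31 + 31 + 30 + 31 + 30 + 31 + 31 + 28 + 31 + 30 + 31 + 25 = 876.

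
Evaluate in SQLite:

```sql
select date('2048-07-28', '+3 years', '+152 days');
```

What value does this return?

Adding +3 years to 2048-07-28 gives 2051-07-28.
Applying '+152 days' to 2051-07-28: counting 152 days forward gives 2051-12-27.

2051-12-27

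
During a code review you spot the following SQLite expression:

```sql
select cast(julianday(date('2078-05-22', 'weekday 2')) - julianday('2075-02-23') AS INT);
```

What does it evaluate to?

1186

`weekday 2` advances to the next Tuesday; 2078-05-22 is a Sunday, so it moves forward to 2078-05-24.
5 days remain in February 2075 after the 23rd (28 − 23).
Full months from March 2075 through April 2078 contribute their day counts.
Then 24 days into May 2078.
Total: 5 + 31 + 30 + 31 + 30 + 31 + 31 + 30 + 31 + 30 + 31 + 31 + 29 + 31 + 30 + 31 + 30 + 31 + 31 + 30 + 31 + 30 + 31 + 31 + 28 + 31 + 30 + 31 + 30 + 31 + 31 + 30 + 31 + 30 + 31 + 31 + 28 + 31 + 30 + 24 = 1186.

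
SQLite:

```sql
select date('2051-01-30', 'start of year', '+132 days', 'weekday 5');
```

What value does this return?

2051-05-19

`start of year` rewinds 2051-01-30 to 2051-01-01.
Applying '+132 days' to 2051-01-01: counting 132 days forward gives 2051-05-13.
`weekday 5` advances to the next Friday; 2051-05-13 is a Saturday, so it moves forward to 2051-05-19.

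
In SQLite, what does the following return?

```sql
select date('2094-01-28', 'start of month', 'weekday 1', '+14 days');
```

2094-01-18

`start of month` rewinds 2094-01-28 to 2094-01-01.
`weekday 1` advances to the next Monday; 2094-01-01 is a Friday, so it moves forward to 2094-01-04.
Advancing 14 more days within January lands on 2094-01-18.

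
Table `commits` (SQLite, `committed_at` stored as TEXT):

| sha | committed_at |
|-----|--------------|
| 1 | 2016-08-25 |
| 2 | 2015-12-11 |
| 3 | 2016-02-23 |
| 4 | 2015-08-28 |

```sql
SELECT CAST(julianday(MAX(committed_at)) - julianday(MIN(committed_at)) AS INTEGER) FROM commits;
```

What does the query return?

MIN = 2015-08-28, MAX = 2016-08-25.
3 days remain in August 2015 after the 28th (31 − 28).
Full months from September 2015 through July 2016 contribute their day counts.
Then 25 days into August 2016.
Total: 3 + 30 + 31 + 30 + 31 + 31 + 29 + 31 + 30 + 31 + 30 + 31 + 25 = 363.

363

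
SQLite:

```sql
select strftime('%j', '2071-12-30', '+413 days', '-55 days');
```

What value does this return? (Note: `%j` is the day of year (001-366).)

First apply '+413 days', '-55 days': 2071-12-30 → 2072-12-22.
Day-of-year for 2072-12-22: days since 2072-01-01 inclusive = 357, zero-padded to 357.

357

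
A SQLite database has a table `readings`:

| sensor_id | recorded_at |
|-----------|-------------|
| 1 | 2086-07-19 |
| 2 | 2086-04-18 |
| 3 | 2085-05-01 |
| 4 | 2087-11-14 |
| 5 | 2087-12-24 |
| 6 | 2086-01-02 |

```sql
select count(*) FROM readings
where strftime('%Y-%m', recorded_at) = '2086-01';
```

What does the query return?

1

Rows with year-month 2086-01: 2086-01-02 → 1.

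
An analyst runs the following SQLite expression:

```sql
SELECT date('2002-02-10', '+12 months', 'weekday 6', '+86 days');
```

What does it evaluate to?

Adding +12 months to 2002-02-10 gives 2003-02-10.
`weekday 6` advances to the next Saturday; 2003-02-10 is a Monday, so it moves forward to 2003-02-15.
Applying '+86 days' to 2003-02-15: counting 86 days forward gives 2003-05-12.

2003-05-12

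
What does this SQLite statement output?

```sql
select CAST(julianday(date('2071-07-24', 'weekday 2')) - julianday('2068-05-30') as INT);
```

`weekday 2` advances to the next Tuesday; 2071-07-24 is a Friday, so it moves forward to 2071-07-28.
1 day remains in May 2068 after the 30th (31 − 30).
Full months from June 2068 through June 2071 contribute their day counts.
Then 28 days into July 2071.
Total: 1 + 30 + 31 + 31 + 30 + 31 + 30 + 31 + 31 + 28 + 31 + 30 + 31 + 30 + 31 + 31 + 30 + 31 + 30 + 31 + 31 + 28 + 31 + 30 + 31 + 30 + 31 + 31 + 30 + 31 + 30 + 31 + 31 + 28 + 31 + 30 + 31 + 30 + 28 = 1154.

1154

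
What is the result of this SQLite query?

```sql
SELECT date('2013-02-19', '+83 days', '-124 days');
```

2013-01-09

Applying '+83 days' to 2013-02-19: counting 83 days forward gives 2013-05-13.
Applying '-124 days' to 2013-05-13: counting 124 days back gives 2013-01-09.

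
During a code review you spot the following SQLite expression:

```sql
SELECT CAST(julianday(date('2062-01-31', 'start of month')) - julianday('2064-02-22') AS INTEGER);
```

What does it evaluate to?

`start of month` rewinds 2062-01-31 to 2062-01-01.
30 days remain in January 2062 after the 1st (31 − 1).
Full months from February 2062 through January 2064 contribute their day counts.
Then 22 days into February 2064.
Total: 30 + 28 + 31 + 30 + 31 + 30 + 31 + 31 + 30 + 31 + 30 + 31 + 31 + 28 + 31 + 30 + 31 + 30 + 31 + 31 + 30 + 31 + 30 + 31 + 31 + 22 = 782.
The subtraction is earlier − later, so the result is −782 → -782.

-782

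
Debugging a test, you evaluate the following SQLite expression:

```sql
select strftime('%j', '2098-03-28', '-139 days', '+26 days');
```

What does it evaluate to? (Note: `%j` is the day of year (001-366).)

339

First apply '-139 days', '+26 days': 2098-03-28 → 2097-12-05.
Day-of-year for 2097-12-05: days since 2097-01-01 inclusive = 339, zero-padded to 339.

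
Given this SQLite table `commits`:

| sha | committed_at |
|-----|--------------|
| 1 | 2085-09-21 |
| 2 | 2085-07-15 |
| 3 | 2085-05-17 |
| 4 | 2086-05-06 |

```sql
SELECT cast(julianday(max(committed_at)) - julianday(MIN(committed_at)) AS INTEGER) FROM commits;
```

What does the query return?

354

MIN = 2085-05-17, MAX = 2086-05-06.
14 days remain in May 2085 after the 17th (31 − 17).
Full months from June 2085 through April 2086 contribute their day counts.
Then 6 days into May 2086.
Total: 14 + 30 + 31 + 31 + 30 + 31 + 30 + 31 + 31 + 28 + 31 + 30 + 6 = 354.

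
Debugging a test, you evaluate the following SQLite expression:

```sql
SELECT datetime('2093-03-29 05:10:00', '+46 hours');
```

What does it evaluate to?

+46 hours from 2093-03-29 05:10:00 is 2093-03-31 03:10:00 (crosses midnight).

2093-03-31 03:10:00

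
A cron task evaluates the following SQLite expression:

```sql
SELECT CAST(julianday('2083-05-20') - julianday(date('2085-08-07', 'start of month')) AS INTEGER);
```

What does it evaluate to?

`start of month` rewinds 2085-08-07 to 2085-08-01.
11 days remain in May 2083 after the 20th (31 − 20).
Full months from June 2083 through July 2085 contribute their day counts.
Then 1 day into August 2085.
Total: 11 + 30 + 31 + 31 + 30 + 31 + 30 + 31 + 31 + 29 + 31 + 30 + 31 + 30 + 31 + 31 + 30 + 31 + 30 + 31 + 31 + 28 + 31 + 30 + 31 + 30 + 31 + 1 = 804.
The subtraction is earlier − later, so the result is −804 → -804.

-804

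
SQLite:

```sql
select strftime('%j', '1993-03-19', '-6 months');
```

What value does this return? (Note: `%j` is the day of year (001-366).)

First apply '-6 months': 1993-03-19 → 1992-09-19.
Day-of-year for 1992-09-19: days since 1992-01-01 inclusive = 263, zero-padded to 263.

263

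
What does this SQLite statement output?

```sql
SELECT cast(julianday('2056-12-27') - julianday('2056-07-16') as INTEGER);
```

164

15 days remain in July 2056 after the 16th (31 − 16).
August 2056: 31 days.
September 2056: 30 days.
October 2056: 31 days.
November 2056: 30 days.
Then 27 days into December 2056.
Total: 15 + 31 + 30 + 31 + 30 + 27 = 164.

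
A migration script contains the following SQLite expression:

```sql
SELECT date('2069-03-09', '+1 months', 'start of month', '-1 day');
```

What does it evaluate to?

2069-03-31

Adding +1 month to 2069-03-09 gives 2069-04-09.
`start of month` rewinds 2069-04-09 to 2069-04-01.
Going back 1 day from 2069-04-01 reaches 2069-03-31 (last day of March, 31 days).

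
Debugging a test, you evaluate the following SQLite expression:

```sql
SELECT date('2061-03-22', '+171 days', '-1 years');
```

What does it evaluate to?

2060-09-09

Applying '+171 days' to 2061-03-22: counting 171 days forward gives 2061-09-09.
Adding -1 year to 2061-09-09 gives 2060-09-09.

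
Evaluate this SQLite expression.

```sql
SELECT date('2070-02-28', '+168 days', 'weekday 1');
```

Applying '+168 days' to 2070-02-28: counting 168 days forward gives 2070-08-15.
`weekday 1` advances to the next Monday; 2070-08-15 is a Friday, so it moves forward to 2070-08-18.

2070-08-18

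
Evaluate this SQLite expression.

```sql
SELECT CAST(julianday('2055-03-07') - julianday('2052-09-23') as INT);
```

895

7 days remain in September 2052 after the 23rd (30 − 23).
Full months from October 2052 through February 2055 contribute their day counts.
Then 7 days into March 2055.
Total: 7 + 31 + 30 + 31 + 31 + 28 + 31 + 30 + 31 + 30 + 31 + 31 + 30 + 31 + 30 + 31 + 31 + 28 + 31 + 30 + 31 + 30 + 31 + 31 + 30 + 31 + 30 + 31 + 31 + 28 + 7 = 895.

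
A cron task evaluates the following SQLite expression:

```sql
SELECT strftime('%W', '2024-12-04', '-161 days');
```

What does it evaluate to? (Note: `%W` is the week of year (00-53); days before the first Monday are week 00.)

26

First apply '-161 days': 2024-12-04 → 2024-06-26.
2024-06-26 is a Wednesday. SQLite's %W counts Mondays since the year started; the result is 26.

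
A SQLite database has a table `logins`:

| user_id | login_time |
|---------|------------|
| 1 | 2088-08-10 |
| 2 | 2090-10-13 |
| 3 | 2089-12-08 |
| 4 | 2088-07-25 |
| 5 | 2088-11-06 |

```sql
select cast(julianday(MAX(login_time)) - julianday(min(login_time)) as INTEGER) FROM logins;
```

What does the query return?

810

MIN = 2088-07-25, MAX = 2090-10-13.
6 days remain in July 2088 after the 25th (31 − 25).
Full months from August 2088 through September 2090 contribute their day counts.
Then 13 days into October 2090.
Total: 6 + 31 + 30 + 31 + 30 + 31 + 31 + 28 + 31 + 30 + 31 + 30 + 31 + 31 + 30 + 31 + 30 + 31 + 31 + 28 + 31 + 30 + 31 + 30 + 31 + 31 + 30 + 13 = 810.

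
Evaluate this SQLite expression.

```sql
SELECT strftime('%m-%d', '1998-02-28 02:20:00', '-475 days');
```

11-10

First apply '-475 days': 1998-02-28 02:20:00 → 1996-11-10 02:20:00.
`%m-%d` extracts the month-day: 11-10.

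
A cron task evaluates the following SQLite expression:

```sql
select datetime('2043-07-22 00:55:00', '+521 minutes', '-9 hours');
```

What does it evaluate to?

521 minutes = 8h 41m; +521 minutes from 2043-07-22 00:55:00 is 2043-07-22 09:36:00.
-9 hours from 2043-07-22 09:36:00 is 2043-07-22 00:36:00.

2043-07-22 00:36:00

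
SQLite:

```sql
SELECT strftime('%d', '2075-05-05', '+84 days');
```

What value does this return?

First apply '+84 days': 2075-05-05 → 2075-07-28.
`%d` extracts the 2-digit day of month: 28.

28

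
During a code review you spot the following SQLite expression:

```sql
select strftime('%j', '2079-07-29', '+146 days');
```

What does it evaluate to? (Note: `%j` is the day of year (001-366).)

First apply '+146 days': 2079-07-29 → 2079-12-22.
Day-of-year for 2079-12-22: days since 2079-01-01 inclusive = 356, zero-padded to 356.

356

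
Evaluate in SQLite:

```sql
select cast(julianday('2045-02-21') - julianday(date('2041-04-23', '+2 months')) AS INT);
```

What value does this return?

Adding +2 months to 2041-04-23 gives 2041-06-23.
7 days remain in June 2041 after the 23rd (30 − 23).
Full months from July 2041 through January 2045 contribute their day counts.
Then 21 days into February 2045.
Total: 7 + 31 + 31 + 30 + 31 + 30 + 31 + 31 + 28 + 31 + 30 + 31 + 30 + 31 + 31 + 30 + 31 + 30 + 31 + 31 + 28 + 31 + 30 + 31 + 30 + 31 + 31 + 30 + 31 + 30 + 31 + 31 + 29 + 31 + 30 + 31 + 30 + 31 + 31 + 30 + 31 + 30 + 31 + 31 + 21 = 1339.

1339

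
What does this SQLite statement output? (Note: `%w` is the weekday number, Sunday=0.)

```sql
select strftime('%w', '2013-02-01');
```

5

2013-02-01 is a Friday; with Sunday=0 that is 5.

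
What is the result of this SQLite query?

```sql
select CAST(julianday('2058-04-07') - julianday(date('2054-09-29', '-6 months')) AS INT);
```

1470

Adding -6 months to 2054-09-29 gives 2054-03-29.
2 days remain in March 2054 after the 29th (31 − 29).
Full months from April 2054 through March 2058 contribute their day counts.
Then 7 days into April 2058.
Total: 2 + 30 + 31 + 30 + 31 + 31 + 30 + 31 + 30 + 31 + 31 + 28 + 31 + 30 + 31 + 30 + 31 + 31 + 30 + 31 + 30 + 31 + 31 + 29 + 31 + 30 + 31 + 30 + 31 + 31 + 30 + 31 + 30 + 31 + 31 + 28 + 31 + 30 + 31 + 30 + 31 + 31 + 30 + 31 + 30 + 31 + 31 + 28 + 31 + 7 = 1470.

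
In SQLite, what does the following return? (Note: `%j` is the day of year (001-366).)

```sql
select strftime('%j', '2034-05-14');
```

134

Day-of-year for 2034-05-14: days since 2034-01-01 inclusive = 134, zero-padded to 134.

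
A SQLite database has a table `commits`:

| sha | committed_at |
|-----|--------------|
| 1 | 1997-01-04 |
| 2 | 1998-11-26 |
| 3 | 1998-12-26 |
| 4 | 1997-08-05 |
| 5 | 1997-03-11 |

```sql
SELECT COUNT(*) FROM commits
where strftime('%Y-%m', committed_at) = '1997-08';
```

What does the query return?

Rows with year-month 1997-08: 1997-08-05 → 1.

1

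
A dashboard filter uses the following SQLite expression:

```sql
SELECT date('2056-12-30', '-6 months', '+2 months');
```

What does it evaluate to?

Adding -6 months to 2056-12-30 gives 2056-06-30.
Adding +2 months to 2056-06-30 gives 2056-08-30.

2056-08-30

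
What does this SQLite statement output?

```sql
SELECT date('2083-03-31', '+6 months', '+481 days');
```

2085-01-24

Adding +6 months to 2083-03-31 targets 2083-09-31. September 2083 has only 30 days, so SQLite normalizes the 1-day overflow forward to 2083-10-01.
Applying '+481 days' to 2083-10-01: counting 481 days forward gives 2085-01-24.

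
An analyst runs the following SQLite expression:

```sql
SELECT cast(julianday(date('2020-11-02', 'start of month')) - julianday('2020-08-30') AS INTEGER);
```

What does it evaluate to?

63

`start of month` rewinds 2020-11-02 to 2020-11-01.
1 day remains in August 2020 after the 30th (31 − 30).
September 2020: 30 days.
October 2020: 31 days.
Then 1 day into November 2020.
Total: 1 + 30 + 31 + 1 = 63.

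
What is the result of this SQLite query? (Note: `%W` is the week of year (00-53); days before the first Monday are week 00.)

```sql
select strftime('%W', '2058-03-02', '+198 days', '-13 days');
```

First apply '+198 days', '-13 days': 2058-03-02 → 2058-09-03.
2058-09-03 is a Tuesday. SQLite's %W counts Mondays since the year started; the result is 35.

35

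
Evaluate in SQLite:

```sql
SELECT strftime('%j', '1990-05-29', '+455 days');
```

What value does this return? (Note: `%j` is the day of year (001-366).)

First apply '+455 days': 1990-05-29 → 1991-08-27.
Day-of-year for 1991-08-27: days since 1991-01-01 inclusive = 239, zero-padded to 239.

239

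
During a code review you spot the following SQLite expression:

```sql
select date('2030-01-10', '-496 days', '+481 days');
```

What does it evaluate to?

Applying '-496 days' to 2030-01-10: counting 496 days back gives 2028-09-01.
Applying '+481 days' to 2028-09-01: counting 481 days forward gives 2029-12-26.

2029-12-26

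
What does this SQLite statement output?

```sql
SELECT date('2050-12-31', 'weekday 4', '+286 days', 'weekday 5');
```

`weekday 4` advances to the next Thursday; 2050-12-31 is a Saturday, so it moves forward to 2051-01-05.
Applying '+286 days' to 2051-01-05: counting 286 days forward gives 2051-10-18.
`weekday 5` advances to the next Friday; 2051-10-18 is a Wednesday, so it moves forward to 2051-10-20.

2051-10-20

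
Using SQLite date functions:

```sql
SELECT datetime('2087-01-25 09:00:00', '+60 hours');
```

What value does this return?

2087-01-27 21:00:00

+60 hours from 2087-01-25 09:00:00 is 2087-01-27 21:00:00 (crosses midnight).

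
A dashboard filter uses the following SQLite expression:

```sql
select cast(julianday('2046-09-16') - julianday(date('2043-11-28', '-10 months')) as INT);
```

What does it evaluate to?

1327

Adding -10 months to 2043-11-28 gives 2043-01-28.
3 days remain in January 2043 after the 28th (31 − 28).
Full months from February 2043 through August 2046 contribute their day counts.
Then 16 days into September 2046.
Total: 3 + 28 + 31 + 30 + 31 + 30 + 31 + 31 + 30 + 31 + 30 + 31 + 31 + 29 + 31 + 30 + 31 + 30 + 31 + 31 + 30 + 31 + 30 + 31 + 31 + 28 + 31 + 30 + 31 + 30 + 31 + 31 + 30 + 31 + 30 + 31 + 31 + 28 + 31 + 30 + 31 + 30 + 31 + 31 + 16 = 1327.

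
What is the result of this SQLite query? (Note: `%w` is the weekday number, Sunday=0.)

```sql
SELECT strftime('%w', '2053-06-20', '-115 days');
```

First apply '-115 days': 2053-06-20 → 2053-02-25.
2053-02-25 is a Tuesday; with Sunday=0 that is 2.

2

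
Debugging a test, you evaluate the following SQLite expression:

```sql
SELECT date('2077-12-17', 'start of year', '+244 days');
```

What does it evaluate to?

`start of year` rewinds 2077-12-17 to 2077-01-01.
Applying '+244 days' to 2077-01-01: counting 244 days forward gives 2077-09-02.

2077-09-02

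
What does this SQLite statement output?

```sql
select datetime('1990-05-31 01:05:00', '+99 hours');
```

+99 hours from 1990-05-31 01:05:00 is 1990-06-04 04:05:00 (crosses midnight).

1990-06-04 04:05:00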